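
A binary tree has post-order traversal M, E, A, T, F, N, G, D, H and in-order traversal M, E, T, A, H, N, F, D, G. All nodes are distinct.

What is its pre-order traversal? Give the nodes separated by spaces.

The last element of post-order is the root; it splits in-order into left and right subtrees.
Root H: left subtree has 4 nodes {M, E, T, A}, right has 4 {N, F, D, G}.
  Root T: left subtree has 2 nodes {M, E}, right has 1 {A}.
    Root E: left subtree has 1 node {M}, right has 0 { }.
  Root D: left subtree has 2 nodes {N, F}, right has 1 {G}.
    Root N: left subtree has 0 nodes { }, right has 1 {F}.

H T E M A D N F G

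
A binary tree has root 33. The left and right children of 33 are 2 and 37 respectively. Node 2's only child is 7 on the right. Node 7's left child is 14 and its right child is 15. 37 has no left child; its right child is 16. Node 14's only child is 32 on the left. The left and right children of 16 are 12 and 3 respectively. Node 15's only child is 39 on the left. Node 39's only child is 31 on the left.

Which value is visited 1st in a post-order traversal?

Post-order visits the left subtree, then the right subtree, then the node.
At 33: go left to 2.
  At 2: no left child.
  At 2: go right to 7.
    At 7: go left to 14.
      At 14: go left to 32.
        32 is a leaf — visit 32.
      At 14: no right child.
      Visit 14.
    At 7: go right to 15.
      At 15: go left to 39.
        At 39: go left to 31.
          31 is a leaf — visit 31.
        At 39: no right child.
        Visit 39.
      At 15: no right child.
      Visit 15.
    Visit 7.
  Visit 2.
At 33: go right to 37.
  At 37: no left child.
  At 37: go right to 16.
    At 16: go left to 12.
      12 is a leaf — visit 12.
    At 16: go right to 3.
      3 is a leaf — visit 3.
    Visit 16.
  Visit 37.
Visit 33.
Full post-order sequence: 32, 14, 31, 39, 15, 7, 2, 12, 3, 16, 37, 33.

32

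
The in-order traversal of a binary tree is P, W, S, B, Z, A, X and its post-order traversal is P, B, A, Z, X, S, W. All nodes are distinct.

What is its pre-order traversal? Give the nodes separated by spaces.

W P S X Z B A

The last element of post-order is the root; it splits in-order into left and right subtrees.
Root W: left subtree has 1 node {P}, right has 5 {S, B, Z, A, X}.
  Root S: left subtree has 0 nodes { }, right has 4 {B, Z, A, X}.
    Root X: left subtree has 3 nodes {B, Z, A}, right has 0 { }.
      Root Z: left subtree has 1 node {B}, right has 1 {A}.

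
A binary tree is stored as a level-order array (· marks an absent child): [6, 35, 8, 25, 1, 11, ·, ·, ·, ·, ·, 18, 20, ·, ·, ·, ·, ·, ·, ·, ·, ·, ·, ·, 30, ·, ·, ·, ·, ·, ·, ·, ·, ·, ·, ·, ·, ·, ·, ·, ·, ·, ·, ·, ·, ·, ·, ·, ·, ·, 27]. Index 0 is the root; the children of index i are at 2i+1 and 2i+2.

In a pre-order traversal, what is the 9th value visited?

Pre-order visits the node, then its left subtree, then its right subtree.
Visit 6.
At 6: go left to 35.
  Visit 35.
  At 35: go left to 25.
    25 is a leaf — visit 25.
  At 35: go right to 1.
    1 is a leaf — visit 1.
At 6: go right to 8.
  Visit 8.
  At 8: go left to 11.
    Visit 11.
    At 11: go left to 18.
      Visit 18.
      At 18: no left child.
      At 18: go right to 30.
        Visit 30.
        At 30: no left child.
        At 30: go right to 27.
          27 is a leaf — visit 27.
    At 11: go right to 20.
      20 is a leaf — visit 20.
  At 8: no right child.
Full pre-order sequence: 6, 35, 25, 1, 8, 11, 18, 30, 27, 20.

27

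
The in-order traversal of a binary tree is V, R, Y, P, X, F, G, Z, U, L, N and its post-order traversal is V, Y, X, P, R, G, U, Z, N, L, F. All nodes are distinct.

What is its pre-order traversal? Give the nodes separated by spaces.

F R V P Y X L Z G U N

The last element of post-order is the root; it splits in-order into left and right subtrees.
Root F: left subtree has 5 nodes {V, R, Y, P, X}, right has 5 {G, Z, U, L, N}.
  Root R: left subtree has 1 node {V}, right has 3 {Y, P, X}.
    Root P: left subtree has 1 node {Y}, right has 1 {X}.
  Root L: left subtree has 3 nodes {G, Z, U}, right has 1 {N}.
    Root Z: left subtree has 1 node {G}, right has 1 {U}.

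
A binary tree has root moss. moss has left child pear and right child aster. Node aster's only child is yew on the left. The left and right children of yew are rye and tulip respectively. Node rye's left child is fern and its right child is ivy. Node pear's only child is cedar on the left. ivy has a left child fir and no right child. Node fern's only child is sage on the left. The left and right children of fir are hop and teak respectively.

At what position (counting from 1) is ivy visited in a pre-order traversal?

Pre-order visits the node, then its left subtree, then its right subtree.
Visit moss.
At moss: go left to pear.
  Visit pear.
  At pear: go left to cedar.
    cedar is a leaf — visit cedar.
  At pear: no right child.
At moss: go right to aster.
  Visit aster.
  At aster: go left to yew.
    Visit yew.
    At yew: go left to rye.
      Visit rye.
      At rye: go left to fern.
        Visit fern.
        At fern: go left to sage.
          sage is a leaf — visit sage.
        At fern: no right child.
      At rye: go right to ivy.
        Visit ivy.
        At ivy: go left to fir.
          Visit fir.
          At fir: go left to hop.
            hop is a leaf — visit hop.
          At fir: go right to teak.
            teak is a leaf — visit teak.
        At ivy: no right child.
    At yew: go right to tulip.
      tulip is a leaf — visit tulip.
  At aster: no right child.
Full pre-order sequence: moss, pear, cedar, aster, yew, rye, fern, sage, ivy, fir, hop, teak, tulip.

9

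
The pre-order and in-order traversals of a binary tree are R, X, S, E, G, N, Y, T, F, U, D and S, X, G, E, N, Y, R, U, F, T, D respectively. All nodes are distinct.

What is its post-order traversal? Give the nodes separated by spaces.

The first element of pre-order is the root; it splits in-order into left and right subtrees.
Root R: left subtree has 6 nodes {S, X, G, E, N, Y}, right has 4 {U, F, T, D}.
  Root X: left subtree has 1 node {S}, right has 4 {G, E, N, Y}.
    Root E: left subtree has 1 node {G}, right has 2 {N, Y}.
      Root N: left subtree has 0 nodes { }, right has 1 {Y}.
  Root T: left subtree has 2 nodes {U, F}, right has 1 {D}.
    Root F: left subtree has 1 node {U}, right has 0 { }.

S G Y N E X U F D T R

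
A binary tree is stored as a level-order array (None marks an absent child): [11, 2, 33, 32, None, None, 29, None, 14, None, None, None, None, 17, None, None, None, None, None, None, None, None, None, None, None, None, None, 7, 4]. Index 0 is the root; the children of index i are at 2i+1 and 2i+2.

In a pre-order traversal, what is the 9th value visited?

Pre-order visits the node, then its left subtree, then its right subtree.
Visit 11.
At 11: go left to 2.
  Visit 2.
  At 2: go left to 32.
    Visit 32.
    At 32: no left child.
    At 32: go right to 14.
      14 is a leaf — visit 14.
  At 2: no right child.
At 11: go right to 33.
  Visit 33.
  At 33: no left child.
  At 33: go right to 29.
    Visit 29.
    At 29: go left to 17.
      Visit 17.
      At 17: go left to 7.
        7 is a leaf — visit 7.
      At 17: go right to 4.
        4 is a leaf — visit 4.
    At 29: no right child.
Full pre-order sequence: 11, 2, 32, 14, 33, 29, 17, 7, 4.

4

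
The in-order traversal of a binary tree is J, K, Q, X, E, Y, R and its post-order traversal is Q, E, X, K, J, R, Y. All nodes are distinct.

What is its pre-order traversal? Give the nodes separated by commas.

The last element of post-order is the root; it splits in-order into left and right subtrees.
Root Y: left subtree has 5 nodes {J, K, Q, X, E}, right has 1 {R}.
  Root J: left subtree has 0 nodes { }, right has 4 {K, Q, X, E}.
    Root K: left subtree has 0 nodes { }, right has 3 {Q, X, E}.
      Root X: left subtree has 1 node {Q}, right has 1 {E}.

Y, J, K, X, Q, E, R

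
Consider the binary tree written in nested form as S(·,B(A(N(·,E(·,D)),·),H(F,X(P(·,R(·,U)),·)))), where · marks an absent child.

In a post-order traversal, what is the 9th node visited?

X

Post-order visits the left subtree, then the right subtree, then the node.
At S: no left child.
At S: go right to B.
  At B: go left to A.
    At A: go left to N.
      At N: no left child.
      At N: go right to E.
        At E: no left child.
        At E: go right to D.
          D is a leaf — visit D.
        Visit E.
      Visit N.
    At A: no right child.
    Visit A.
  At B: go right to H.
    At H: go left to F.
      F is a leaf — visit F.
    At H: go right to X.
      At X: go left to P.
        At P: no left child.
        At P: go right to R.
          At R: no left child.
          At R: go right to U.
            U is a leaf — visit U.
          Visit R.
        Visit P.
      At X: no right child.
      Visit X.
    Visit H.
  Visit B.
Visit S.
Full post-order sequence: D, E, N, A, F, U, R, P, X, H, B, S.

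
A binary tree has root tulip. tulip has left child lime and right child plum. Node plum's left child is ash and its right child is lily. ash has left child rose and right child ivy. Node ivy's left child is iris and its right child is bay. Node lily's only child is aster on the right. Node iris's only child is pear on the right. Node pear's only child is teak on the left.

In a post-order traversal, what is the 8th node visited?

Post-order visits the left subtree, then the right subtree, then the node.
At tulip: go left to lime.
  lime is a leaf — visit lime.
At tulip: go right to plum.
  At plum: go left to ash.
    At ash: go left to rose.
      rose is a leaf — visit rose.
    At ash: go right to ivy.
      At ivy: go left to iris.
        At iris: no left child.
        At iris: go right to pear.
          At pear: go left to teak.
            teak is a leaf — visit teak.
          At pear: no right child.
          Visit pear.
        Visit iris.
      At ivy: go right to bay.
        bay is a leaf — visit bay.
      Visit ivy.
    Visit ash.
  At plum: go right to lily.
    At lily: no left child.
    At lily: go right to aster.
      aster is a leaf — visit aster.
    Visit lily.
  Visit plum.
Visit tulip.
Full post-order sequence: lime, rose, teak, pear, iris, bay, ivy, ash, aster, lily, plum, tulip.

ash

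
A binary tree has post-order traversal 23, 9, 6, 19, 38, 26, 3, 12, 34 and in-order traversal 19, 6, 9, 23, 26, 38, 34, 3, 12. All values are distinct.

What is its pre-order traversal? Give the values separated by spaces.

The last element of post-order is the root; it splits in-order into left and right subtrees.
Root 34: left subtree has 6 nodes {19, 6, 9, 23, 26, 38}, right has 2 {3, 12}.
  Root 26: left subtree has 4 nodes {19, 6, 9, 23}, right has 1 {38}.
    Root 19: left subtree has 0 nodes { }, right has 3 {6, 9, 23}.
      Root 6: left subtree has 0 nodes { }, right has 2 {9, 23}.
        Root 9: left subtree has 0 nodes { }, right has 1 {23}.
  Root 12: left subtree has 1 node {3}, right has 0 { }.

34 26 19 6 9 23 38 12 3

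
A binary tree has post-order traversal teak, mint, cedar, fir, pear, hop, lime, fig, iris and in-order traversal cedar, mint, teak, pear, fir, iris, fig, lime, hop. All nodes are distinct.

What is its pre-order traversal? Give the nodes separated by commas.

iris, pear, cedar, mint, teak, fir, fig, lime, hop

The last element of post-order is the root; it splits in-order into left and right subtrees.
Root iris: left subtree has 5 nodes {cedar, mint, teak, pear, fir}, right has 3 {fig, lime, hop}.
  Root pear: left subtree has 3 nodes {cedar, mint, teak}, right has 1 {fir}.
    Root cedar: left subtree has 0 nodes { }, right has 2 {mint, teak}.
      Root mint: left subtree has 0 nodes { }, right has 1 {teak}.
  Root fig: left subtree has 0 nodes { }, right has 2 {lime, hop}.
    Root lime: left subtree has 0 nodes { }, right has 1 {hop}.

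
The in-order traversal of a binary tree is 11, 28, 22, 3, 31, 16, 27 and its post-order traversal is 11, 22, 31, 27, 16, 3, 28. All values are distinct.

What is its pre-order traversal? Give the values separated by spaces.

The last element of post-order is the root; it splits in-order into left and right subtrees.
Root 28: left subtree has 1 node {11}, right has 5 {22, 3, 31, 16, 27}.
  Root 3: left subtree has 1 node {22}, right has 3 {31, 16, 27}.
    Root 16: left subtree has 1 node {31}, right has 1 {27}.

28 11 3 22 16 31 27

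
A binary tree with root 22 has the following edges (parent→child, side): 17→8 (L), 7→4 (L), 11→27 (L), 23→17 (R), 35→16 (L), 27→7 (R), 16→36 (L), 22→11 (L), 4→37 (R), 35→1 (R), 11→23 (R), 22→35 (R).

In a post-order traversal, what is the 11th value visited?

1

Post-order visits the left subtree, then the right subtree, then the node.
At 22: go left to 11.
  At 11: go left to 27.
    At 27: no left child.
    At 27: go right to 7.
      At 7: go left to 4.
        At 4: no left child.
        At 4: go right to 37.
          37 is a leaf — visit 37.
        Visit 4.
      At 7: no right child.
      Visit 7.
    Visit 27.
  At 11: go right to 23.
    At 23: no left child.
    At 23: go right to 17.
      At 17: go left to 8.
        8 is a leaf — visit 8.
      At 17: no right child.
      Visit 17.
    Visit 23.
  Visit 11.
At 22: go right to 35.
  At 35: go left to 16.
    At 16: go left to 36.
      36 is a leaf — visit 36.
    At 16: no right child.
    Visit 16.
  At 35: go right to 1.
    1 is a leaf — visit 1.
  Visit 35.
Visit 22.
Full post-order sequence: 37, 4, 7, 27, 8, 17, 23, 11, 36, 16, 1, 35, 22.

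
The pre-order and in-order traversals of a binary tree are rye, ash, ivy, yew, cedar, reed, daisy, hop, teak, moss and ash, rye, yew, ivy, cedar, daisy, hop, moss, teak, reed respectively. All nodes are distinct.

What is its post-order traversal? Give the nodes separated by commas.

The first element of pre-order is the root; it splits in-order into left and right subtrees.
Root rye: left subtree has 1 node {ash}, right has 8 {yew, ivy, cedar, daisy, hop, moss, teak, reed}.
  Root ivy: left subtree has 1 node {yew}, right has 6 {cedar, daisy, hop, moss, teak, reed}.
    Root cedar: left subtree has 0 nodes { }, right has 5 {daisy, hop, moss, teak, reed}.
      Root reed: left subtree has 4 nodes {daisy, hop, moss, teak}, right has 0 { }.
        Root daisy: left subtree has 0 nodes { }, right has 3 {hop, moss, teak}.
          Root hop: left subtree has 0 nodes { }, right has 2 {moss, teak}.
            Root teak: left subtree has 1 node {moss}, right has 0 { }.

ash, yew, moss, teak, hop, daisy, reed, cedar, ivy, rye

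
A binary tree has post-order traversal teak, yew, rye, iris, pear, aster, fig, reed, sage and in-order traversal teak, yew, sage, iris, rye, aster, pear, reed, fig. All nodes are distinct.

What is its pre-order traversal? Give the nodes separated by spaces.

The last element of post-order is the root; it splits in-order into left and right subtrees.
Root sage: left subtree has 2 nodes {teak, yew}, right has 6 {iris, rye, aster, pear, reed, fig}.
  Root yew: left subtree has 1 node {teak}, right has 0 { }.
  Root reed: left subtree has 4 nodes {iris, rye, aster, pear}, right has 1 {fig}.
    Root aster: left subtree has 2 nodes {iris, rye}, right has 1 {pear}.
      Root iris: left subtree has 0 nodes { }, right has 1 {rye}.

sage yew teak reed aster iris rye pear fig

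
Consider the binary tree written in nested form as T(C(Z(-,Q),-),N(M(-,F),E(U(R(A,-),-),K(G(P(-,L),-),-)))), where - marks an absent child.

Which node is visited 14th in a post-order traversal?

N

Post-order visits the left subtree, then the right subtree, then the node.
At T: go left to C.
  At C: go left to Z.
    At Z: no left child.
    At Z: go right to Q.
      Q is a leaf — visit Q.
    Visit Z.
  At C: no right child.
  Visit C.
At T: go right to N.
  At N: go left to M.
    At M: no left child.
    At M: go right to F.
      F is a leaf — visit F.
    Visit M.
  At N: go right to E.
    At E: go left to U.
      At U: go left to R.
        At R: go left to A.
          A is a leaf — visit A.
        At R: no right child.
        Visit R.
      At U: no right child.
      Visit U.
    At E: go right to K.
      At K: go left to G.
        At G: go left to P.
          At P: no left child.
          At P: go right to L.
            L is a leaf — visit L.
          Visit P.
        At G: no right child.
        Visit G.
      At K: no right child.
      Visit K.
    Visit E.
  Visit N.
Visit T.
Full post-order sequence: Q, Z, C, F, M, A, R, U, L, P, G, K, E, N, T.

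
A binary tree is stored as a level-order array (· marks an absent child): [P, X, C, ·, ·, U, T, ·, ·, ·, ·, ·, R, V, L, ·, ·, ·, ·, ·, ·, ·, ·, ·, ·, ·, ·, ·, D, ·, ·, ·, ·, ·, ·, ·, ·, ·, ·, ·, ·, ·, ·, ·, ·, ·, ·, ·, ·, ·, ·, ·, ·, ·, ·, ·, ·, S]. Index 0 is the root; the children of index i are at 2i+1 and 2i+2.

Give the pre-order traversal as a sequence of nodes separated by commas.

P, X, C, U, R, T, V, D, S, L

Pre-order visits the node, then its left subtree, then its right subtree.
Visit P.
At P: go left to X.
  X is a leaf — visit X.
At P: go right to C.
  Visit C.
  At C: go left to U.
    Visit U.
    At U: no left child.
    At U: go right to R.
      R is a leaf — visit R.
  At C: go right to T.
    Visit T.
    At T: go left to V.
      Visit V.
      At V: no left child.
      At V: go right to D.
        Visit D.
        At D: go left to S.
          S is a leaf — visit S.
        At D: no right child.
    At T: go right to L.
      L is a leaf — visit L.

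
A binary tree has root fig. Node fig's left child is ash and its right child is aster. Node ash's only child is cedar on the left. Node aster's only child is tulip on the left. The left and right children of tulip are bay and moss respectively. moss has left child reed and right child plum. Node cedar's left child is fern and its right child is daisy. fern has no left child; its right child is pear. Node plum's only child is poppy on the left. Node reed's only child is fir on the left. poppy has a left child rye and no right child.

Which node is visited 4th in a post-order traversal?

Post-order visits the left subtree, then the right subtree, then the node.
At fig: go left to ash.
  At ash: go left to cedar.
    At cedar: go left to fern.
      At fern: no left child.
      At fern: go right to pear.
        pear is a leaf — visit pear.
      Visit fern.
    At cedar: go right to daisy.
      daisy is a leaf — visit daisy.
    Visit cedar.
  At ash: no right child.
  Visit ash.
At fig: go right to aster.
  At aster: go left to tulip.
    At tulip: go left to bay.
      bay is a leaf — visit bay.
    At tulip: go right to moss.
      At moss: go left to reed.
        At reed: go left to fir.
          fir is a leaf — visit fir.
        At reed: no right child.
        Visit reed.
      At moss: go right to plum.
        At plum: go left to poppy.
          At poppy: go left to rye.
            rye is a leaf — visit rye.
          At poppy: no right child.
          Visit poppy.
        At plum: no right child.
        Visit plum.
      Visit moss.
    Visit tulip.
  At aster: no right child.
  Visit aster.
Visit fig.
Full post-order sequence: pear, fern, daisy, cedar, ash, bay, fir, reed, rye, poppy, plum, moss, tulip, aster, fig.

cedar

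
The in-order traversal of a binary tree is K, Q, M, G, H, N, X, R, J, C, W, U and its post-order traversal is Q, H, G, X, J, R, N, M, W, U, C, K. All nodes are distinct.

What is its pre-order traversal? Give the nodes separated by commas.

K, C, M, Q, N, G, H, R, X, J, U, W

The last element of post-order is the root; it splits in-order into left and right subtrees.
Root K: left subtree has 0 nodes { }, right has 11 {Q, M, G, H, N, X, R, J, C, W, U}.
  Root C: left subtree has 8 nodes {Q, M, G, H, N, X, R, J}, right has 2 {W, U}.
    Root M: left subtree has 1 node {Q}, right has 6 {G, H, N, X, R, J}.
      Root N: left subtree has 2 nodes {G, H}, right has 3 {X, R, J}.
        Root G: left subtree has 0 nodes { }, right has 1 {H}.
        Root R: left subtree has 1 node {X}, right has 1 {J}.
    Root U: left subtree has 1 node {W}, right has 0 { }.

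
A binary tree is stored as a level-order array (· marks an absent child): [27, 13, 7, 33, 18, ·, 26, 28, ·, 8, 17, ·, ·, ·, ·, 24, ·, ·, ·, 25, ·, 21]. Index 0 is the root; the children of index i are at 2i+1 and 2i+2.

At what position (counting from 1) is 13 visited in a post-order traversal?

Post-order visits the left subtree, then the right subtree, then the node.
At 27: go left to 13.
  At 13: go left to 33.
    At 33: go left to 28.
      At 28: go left to 24.
        24 is a leaf — visit 24.
      At 28: no right child.
      Visit 28.
    At 33: no right child.
    Visit 33.
  At 13: go right to 18.
    At 18: go left to 8.
      At 8: go left to 25.
        25 is a leaf — visit 25.
      At 8: no right child.
      Visit 8.
    At 18: go right to 17.
      At 17: go left to 21.
        21 is a leaf — visit 21.
      At 17: no right child.
      Visit 17.
    Visit 18.
  Visit 13.
At 27: go right to 7.
  At 7: no left child.
  At 7: go right to 26.
    26 is a leaf — visit 26.
  Visit 7.
Visit 27.
Full post-order sequence: 24, 28, 33, 25, 8, 21, 17, 18, 13, 26, 7, 27.

9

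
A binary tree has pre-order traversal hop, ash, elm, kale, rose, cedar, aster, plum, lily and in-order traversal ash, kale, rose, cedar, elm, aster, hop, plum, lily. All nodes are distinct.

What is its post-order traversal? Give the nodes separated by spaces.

cedar rose kale aster elm ash lily plum hop

The first element of pre-order is the root; it splits in-order into left and right subtrees.
Root hop: left subtree has 6 nodes {ash, kale, rose, cedar, elm, aster}, right has 2 {plum, lily}.
  Root ash: left subtree has 0 nodes { }, right has 5 {kale, rose, cedar, elm, aster}.
    Root elm: left subtree has 3 nodes {kale, rose, cedar}, right has 1 {aster}.
      Root kale: left subtree has 0 nodes { }, right has 2 {rose, cedar}.
        Root rose: left subtree has 0 nodes { }, right has 1 {cedar}.
  Root plum: left subtree has 0 nodes { }, right has 1 {lily}.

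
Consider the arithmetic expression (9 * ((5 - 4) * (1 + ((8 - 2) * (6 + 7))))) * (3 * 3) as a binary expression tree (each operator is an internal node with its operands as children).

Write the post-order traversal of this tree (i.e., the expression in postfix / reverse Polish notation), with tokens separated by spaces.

9 5 4 - 1 8 2 - 6 7 + * + * * 3 3 * *

Post-order on an expression tree gives postfix notation: for each operator, emit left operand, right operand, then the operator.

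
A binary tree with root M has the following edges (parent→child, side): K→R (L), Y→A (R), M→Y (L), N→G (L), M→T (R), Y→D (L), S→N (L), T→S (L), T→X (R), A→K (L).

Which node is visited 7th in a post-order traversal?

N

Post-order visits the left subtree, then the right subtree, then the node.
At M: go left to Y.
  At Y: go left to D.
    D is a leaf — visit D.
  At Y: go right to A.
    At A: go left to K.
      At K: go left to R.
        R is a leaf — visit R.
      At K: no right child.
      Visit K.
    At A: no right child.
    Visit A.
  Visit Y.
At M: go right to T.
  At T: go left to S.
    At S: go left to N.
      At N: go left to G.
        G is a leaf — visit G.
      At N: no right child.
      Visit N.
    At S: no right child.
    Visit S.
  At T: go right to X.
    X is a leaf — visit X.
  Visit T.
Visit M.
Full post-order sequence: D, R, K, A, Y, G, N, S, X, T, M.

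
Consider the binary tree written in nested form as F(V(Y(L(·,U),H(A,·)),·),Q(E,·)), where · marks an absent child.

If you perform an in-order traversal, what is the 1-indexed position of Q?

9

In-order visits the left subtree, then the node, then the right subtree.
At F: go left to V.
  At V: go left to Y.
    At Y: go left to L.
      At L: no left child.
      Visit L.
      At L: go right to U.
        U is a leaf — visit U.
    Visit Y.
    At Y: go right to H.
      At H: go left to A.
        A is a leaf — visit A.
      Visit H.
      At H: no right child.
  Visit V.
  At V: no right child.
Visit F.
At F: go right to Q.
  At Q: go left to E.
    E is a leaf — visit E.
  Visit Q.
  At Q: no right child.
Full in-order sequence: L, U, Y, A, H, V, F, E, Q.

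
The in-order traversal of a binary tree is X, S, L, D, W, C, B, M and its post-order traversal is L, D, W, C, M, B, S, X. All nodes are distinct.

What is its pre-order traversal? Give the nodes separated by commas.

X, S, B, C, W, D, L, M

The last element of post-order is the root; it splits in-order into left and right subtrees.
Root X: left subtree has 0 nodes { }, right has 7 {S, L, D, W, C, B, M}.
  Root S: left subtree has 0 nodes { }, right has 6 {L, D, W, C, B, M}.
    Root B: left subtree has 4 nodes {L, D, W, C}, right has 1 {M}.
      Root C: left subtree has 3 nodes {L, D, W}, right has 0 { }.
        Root W: left subtree has 2 nodes {L, D}, right has 0 { }.
          Root D: left subtree has 1 node {L}, right has 0 { }.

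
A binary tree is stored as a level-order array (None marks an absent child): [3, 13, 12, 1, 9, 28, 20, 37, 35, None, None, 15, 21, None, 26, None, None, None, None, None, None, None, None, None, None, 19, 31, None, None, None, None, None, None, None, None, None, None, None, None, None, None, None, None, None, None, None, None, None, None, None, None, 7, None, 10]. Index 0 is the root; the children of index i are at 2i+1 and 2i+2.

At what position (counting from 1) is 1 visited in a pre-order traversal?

3

Pre-order visits the node, then its left subtree, then its right subtree.
Visit 3.
At 3: go left to 13.
  Visit 13.
  At 13: go left to 1.
    Visit 1.
    At 1: go left to 37.
      37 is a leaf — visit 37.
    At 1: go right to 35.
      35 is a leaf — visit 35.
  At 13: go right to 9.
    9 is a leaf — visit 9.
At 3: go right to 12.
  Visit 12.
  At 12: go left to 28.
    Visit 28.
    At 28: go left to 15.
      15 is a leaf — visit 15.
    At 28: go right to 21.
      Visit 21.
      At 21: go left to 19.
        Visit 19.
        At 19: go left to 7.
          7 is a leaf — visit 7.
        At 19: no right child.
      At 21: go right to 31.
        Visit 31.
        At 31: go left to 10.
          10 is a leaf — visit 10.
        At 31: no right child.
  At 12: go right to 20.
    Visit 20.
    At 20: no left child.
    At 20: go right to 26.
      26 is a leaf — visit 26.
Full pre-order sequence: 3, 13, 1, 37, 35, 9, 12, 28, 15, 21, 19, 7, 31, 10, 20, 26.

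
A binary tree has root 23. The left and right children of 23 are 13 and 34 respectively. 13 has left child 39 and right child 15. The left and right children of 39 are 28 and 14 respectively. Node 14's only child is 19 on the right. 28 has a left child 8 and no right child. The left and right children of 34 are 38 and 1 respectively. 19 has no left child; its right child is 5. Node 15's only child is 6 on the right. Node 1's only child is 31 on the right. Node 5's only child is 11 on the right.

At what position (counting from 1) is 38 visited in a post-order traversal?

Post-order visits the left subtree, then the right subtree, then the node.
At 23: go left to 13.
  At 13: go left to 39.
    At 39: go left to 28.
      At 28: go left to 8.
        8 is a leaf — visit 8.
      At 28: no right child.
      Visit 28.
    At 39: go right to 14.
      At 14: no left child.
      At 14: go right to 19.
        At 19: no left child.
        At 19: go right to 5.
          At 5: no left child.
          At 5: go right to 11.
            11 is a leaf — visit 11.
          Visit 5.
        Visit 19.
      Visit 14.
    Visit 39.
  At 13: go right to 15.
    At 15: no left child.
    At 15: go right to 6.
      6 is a leaf — visit 6.
    Visit 15.
  Visit 13.
At 23: go right to 34.
  At 34: go left to 38.
    38 is a leaf — visit 38.
  At 34: go right to 1.
    At 1: no left child.
    At 1: go right to 31.
      31 is a leaf — visit 31.
    Visit 1.
  Visit 34.
Visit 23.
Full post-order sequence: 8, 28, 11, 5, 19, 14, 39, 6, 15, 13, 38, 31, 1, 34, 23.

11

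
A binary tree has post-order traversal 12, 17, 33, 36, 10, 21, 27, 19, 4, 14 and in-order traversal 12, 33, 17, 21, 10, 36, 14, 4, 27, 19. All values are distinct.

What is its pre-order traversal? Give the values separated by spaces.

The last element of post-order is the root; it splits in-order into left and right subtrees.
Root 14: left subtree has 6 nodes {12, 33, 17, 21, 10, 36}, right has 3 {4, 27, 19}.
  Root 21: left subtree has 3 nodes {12, 33, 17}, right has 2 {10, 36}.
    Root 33: left subtree has 1 node {12}, right has 1 {17}.
    Root 10: left subtree has 0 nodes { }, right has 1 {36}.
  Root 4: left subtree has 0 nodes { }, right has 2 {27, 19}.
    Root 19: left subtree has 1 node {27}, right has 0 { }.

14 21 33 12 17 10 36 4 19 27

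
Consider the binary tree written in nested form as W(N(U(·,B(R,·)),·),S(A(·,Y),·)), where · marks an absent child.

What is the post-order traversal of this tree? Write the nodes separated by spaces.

R B U N Y A S W

Post-order visits the left subtree, then the right subtree, then the node.
At W: go left to N.
  At N: go left to U.
    At U: no left child.
    At U: go right to B.
      At B: go left to R.
        R is a leaf — visit R.
      At B: no right child.
      Visit B.
    Visit U.
  At N: no right child.
  Visit N.
At W: go right to S.
  At S: go left to A.
    At A: no left child.
    At A: go right to Y.
      Y is a leaf — visit Y.
    Visit A.
  At S: no right child.
  Visit S.
Visit W.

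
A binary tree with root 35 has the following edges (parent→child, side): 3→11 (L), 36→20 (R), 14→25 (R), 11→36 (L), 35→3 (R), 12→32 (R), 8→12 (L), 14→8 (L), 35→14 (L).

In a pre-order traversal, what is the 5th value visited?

32

Pre-order visits the node, then its left subtree, then its right subtree.
Visit 35.
At 35: go left to 14.
  Visit 14.
  At 14: go left to 8.
    Visit 8.
    At 8: go left to 12.
      Visit 12.
      At 12: no left child.
      At 12: go right to 32.
        32 is a leaf — visit 32.
    At 8: no right child.
  At 14: go right to 25.
    25 is a leaf — visit 25.
At 35: go right to 3.
  Visit 3.
  At 3: go left to 11.
    Visit 11.
    At 11: go left to 36.
      Visit 36.
      At 36: no left child.
      At 36: go right to 20.
        20 is a leaf — visit 20.
    At 11: no right child.
  At 3: no right child.
Full pre-order sequence: 35, 14, 8, 12, 32, 25, 3, 11, 36, 20.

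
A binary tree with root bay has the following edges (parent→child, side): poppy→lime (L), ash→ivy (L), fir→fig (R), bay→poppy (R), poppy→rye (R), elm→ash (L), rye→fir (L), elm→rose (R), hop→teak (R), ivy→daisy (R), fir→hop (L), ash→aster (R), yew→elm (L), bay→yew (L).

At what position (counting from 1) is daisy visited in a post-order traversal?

Post-order visits the left subtree, then the right subtree, then the node.
At bay: go left to yew.
  At yew: go left to elm.
    At elm: go left to ash.
      At ash: go left to ivy.
        At ivy: no left child.
        At ivy: go right to daisy.
          daisy is a leaf — visit daisy.
        Visit ivy.
      At ash: go right to aster.
        aster is a leaf — visit aster.
      Visit ash.
    At elm: go right to rose.
      rose is a leaf — visit rose.
    Visit elm.
  At yew: no right child.
  Visit yew.
At bay: go right to poppy.
  At poppy: go left to lime.
    lime is a leaf — visit lime.
  At poppy: go right to rye.
    At rye: go left to fir.
      At fir: go left to hop.
        At hop: no left child.
        At hop: go right to teak.
          teak is a leaf — visit teak.
        Visit hop.
      At fir: go right to fig.
        fig is a leaf — visit fig.
      Visit fir.
    At rye: no right child.
    Visit rye.
  Visit poppy.
Visit bay.
Full post-order sequence: daisy, ivy, aster, ash, rose, elm, yew, lime, teak, hop, fig, fir, rye, poppy, bay.

1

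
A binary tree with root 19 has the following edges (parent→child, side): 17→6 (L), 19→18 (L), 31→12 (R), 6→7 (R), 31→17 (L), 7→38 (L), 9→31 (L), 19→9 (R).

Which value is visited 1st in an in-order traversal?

In-order visits the left subtree, then the node, then the right subtree.
At 19: go left to 18.
  18 is a leaf — visit 18.
Visit 19.
At 19: go right to 9.
  At 9: go left to 31.
    At 31: go left to 17.
      At 17: go left to 6.
        At 6: no left child.
        Visit 6.
        At 6: go right to 7.
          At 7: go left to 38.
            38 is a leaf — visit 38.
          Visit 7.
          At 7: no right child.
      Visit 17.
      At 17: no right child.
    Visit 31.
    At 31: go right to 12.
      12 is a leaf — visit 12.
  Visit 9.
  At 9: no right child.
Full in-order sequence: 18, 19, 6, 38, 7, 17, 31, 12, 9.

18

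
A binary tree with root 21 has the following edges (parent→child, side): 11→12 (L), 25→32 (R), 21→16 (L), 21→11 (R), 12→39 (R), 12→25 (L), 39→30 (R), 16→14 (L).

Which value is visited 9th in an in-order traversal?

In-order visits the left subtree, then the node, then the right subtree.
At 21: go left to 16.
  At 16: go left to 14.
    14 is a leaf — visit 14.
  Visit 16.
  At 16: no right child.
Visit 21.
At 21: go right to 11.
  At 11: go left to 12.
    At 12: go left to 25.
      At 25: no left child.
      Visit 25.
      At 25: go right to 32.
        32 is a leaf — visit 32.
    Visit 12.
    At 12: go right to 39.
      At 39: no left child.
      Visit 39.
      At 39: go right to 30.
        30 is a leaf — visit 30.
  Visit 11.
  At 11: no right child.
Full in-order sequence: 14, 16, 21, 25, 32, 12, 39, 30, 11.

11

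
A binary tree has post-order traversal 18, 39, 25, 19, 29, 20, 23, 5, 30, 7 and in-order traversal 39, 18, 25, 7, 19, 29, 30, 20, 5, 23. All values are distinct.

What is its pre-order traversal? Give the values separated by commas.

The last element of post-order is the root; it splits in-order into left and right subtrees.
Root 7: left subtree has 3 nodes {39, 18, 25}, right has 6 {19, 29, 30, 20, 5, 23}.
  Root 25: left subtree has 2 nodes {39, 18}, right has 0 { }.
    Root 39: left subtree has 0 nodes { }, right has 1 {18}.
  Root 30: left subtree has 2 nodes {19, 29}, right has 3 {20, 5, 23}.
    Root 29: left subtree has 1 node {19}, right has 0 { }.
    Root 5: left subtree has 1 node {20}, right has 1 {23}.

7, 25, 39, 18, 30, 29, 19, 5, 20, 23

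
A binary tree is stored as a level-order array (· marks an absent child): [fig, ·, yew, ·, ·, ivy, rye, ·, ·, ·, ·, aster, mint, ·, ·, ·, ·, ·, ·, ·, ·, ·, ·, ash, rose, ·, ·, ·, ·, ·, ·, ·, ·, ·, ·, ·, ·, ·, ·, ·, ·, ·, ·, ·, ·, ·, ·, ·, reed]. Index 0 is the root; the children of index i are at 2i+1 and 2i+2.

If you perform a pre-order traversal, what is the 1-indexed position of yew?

Pre-order visits the node, then its left subtree, then its right subtree.
Visit fig.
At fig: no left child.
At fig: go right to yew.
  Visit yew.
  At yew: go left to ivy.
    Visit ivy.
    At ivy: go left to aster.
      Visit aster.
      At aster: go left to ash.
        Visit ash.
        At ash: no left child.
        At ash: go right to reed.
          reed is a leaf — visit reed.
      At aster: go right to rose.
        rose is a leaf — visit rose.
    At ivy: go right to mint.
      mint is a leaf — visit mint.
  At yew: go right to rye.
    rye is a leaf — visit rye.
Full pre-order sequence: fig, yew, ivy, aster, ash, reed, rose, mint, rye.

2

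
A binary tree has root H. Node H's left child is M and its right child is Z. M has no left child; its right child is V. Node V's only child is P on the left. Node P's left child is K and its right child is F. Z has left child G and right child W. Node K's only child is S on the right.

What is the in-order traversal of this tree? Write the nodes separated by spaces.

M K S P F V H G Z W

In-order visits the left subtree, then the node, then the right subtree.
At H: go left to M.
  At M: no left child.
  Visit M.
  At M: go right to V.
    At V: go left to P.
      At P: go left to K.
        At K: no left child.
        Visit K.
        At K: go right to S.
          S is a leaf — visit S.
      Visit P.
      At P: go right to F.
        F is a leaf — visit F.
    Visit V.
    At V: no right child.
Visit H.
At H: go right to Z.
  At Z: go left to G.
    G is a leaf — visit G.
  Visit Z.
  At Z: go right to W.
    W is a leaf — visit W.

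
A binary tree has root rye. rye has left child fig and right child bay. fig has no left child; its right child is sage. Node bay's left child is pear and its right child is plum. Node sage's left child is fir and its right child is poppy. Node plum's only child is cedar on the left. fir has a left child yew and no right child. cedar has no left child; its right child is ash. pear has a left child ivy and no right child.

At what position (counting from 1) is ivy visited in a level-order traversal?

9

Level-order visits nodes level by level from the root, left to right within each level.
Level 0: rye
Level 1: fig, bay
Level 2: sage, pear, plum
Level 3: fir, poppy, ivy, cedar
Level 4: yew, ash
Full level-order sequence: rye, fig, bay, sage, pear, plum, fir, poppy, ivy, cedar, yew, ash.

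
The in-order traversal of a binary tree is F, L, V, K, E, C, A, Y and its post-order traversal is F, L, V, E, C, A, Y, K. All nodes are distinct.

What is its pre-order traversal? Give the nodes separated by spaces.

K V L F Y A C E

The last element of post-order is the root; it splits in-order into left and right subtrees.
Root K: left subtree has 3 nodes {F, L, V}, right has 4 {E, C, A, Y}.
  Root V: left subtree has 2 nodes {F, L}, right has 0 { }.
    Root L: left subtree has 1 node {F}, right has 0 { }.
  Root Y: left subtree has 3 nodes {E, C, A}, right has 0 { }.
    Root A: left subtree has 2 nodes {E, C}, right has 0 { }.
      Root C: left subtree has 1 node {E}, right has 0 { }.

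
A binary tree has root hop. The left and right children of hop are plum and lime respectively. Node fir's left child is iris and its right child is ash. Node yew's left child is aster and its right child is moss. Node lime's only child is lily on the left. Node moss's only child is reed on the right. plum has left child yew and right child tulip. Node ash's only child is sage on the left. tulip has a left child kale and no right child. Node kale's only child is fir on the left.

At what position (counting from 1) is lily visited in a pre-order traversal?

Pre-order visits the node, then its left subtree, then its right subtree.
Visit hop.
At hop: go left to plum.
  Visit plum.
  At plum: go left to yew.
    Visit yew.
    At yew: go left to aster.
      aster is a leaf — visit aster.
    At yew: go right to moss.
      Visit moss.
      At moss: no left child.
      At moss: go right to reed.
        reed is a leaf — visit reed.
  At plum: go right to tulip.
    Visit tulip.
    At tulip: go left to kale.
      Visit kale.
      At kale: go left to fir.
        Visit fir.
        At fir: go left to iris.
          iris is a leaf — visit iris.
        At fir: go right to ash.
          Visit ash.
          At ash: go left to sage.
            sage is a leaf — visit sage.
          At ash: no right child.
      At kale: no right child.
    At tulip: no right child.
At hop: go right to lime.
  Visit lime.
  At lime: go left to lily.
    lily is a leaf — visit lily.
  At lime: no right child.
Full pre-order sequence: hop, plum, yew, aster, moss, reed, tulip, kale, fir, iris, ash, sage, lime, lily.

14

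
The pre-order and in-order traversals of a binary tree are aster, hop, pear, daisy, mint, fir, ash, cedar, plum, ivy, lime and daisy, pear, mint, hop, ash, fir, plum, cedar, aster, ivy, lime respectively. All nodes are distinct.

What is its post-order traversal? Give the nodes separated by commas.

The first element of pre-order is the root; it splits in-order into left and right subtrees.
Root aster: left subtree has 8 nodes {daisy, pear, mint, hop, ash, fir, plum, cedar}, right has 2 {ivy, lime}.
  Root hop: left subtree has 3 nodes {daisy, pear, mint}, right has 4 {ash, fir, plum, cedar}.
    Root pear: left subtree has 1 node {daisy}, right has 1 {mint}.
    Root fir: left subtree has 1 node {ash}, right has 2 {plum, cedar}.
      Root cedar: left subtree has 1 node {plum}, right has 0 { }.
  Root ivy: left subtree has 0 nodes { }, right has 1 {lime}.

daisy, mint, pear, ash, plum, cedar, fir, hop, lime, ivy, aster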